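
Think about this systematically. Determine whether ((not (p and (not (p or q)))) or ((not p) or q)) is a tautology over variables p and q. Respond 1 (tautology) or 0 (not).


Check all 4 assignments:
p=0, q=0: 1
p=0, q=1: 1
p=1, q=0: 1
p=1, q=1: 1
Satisfying count = 4/4.
Tautology iff count = 4: yes.

1


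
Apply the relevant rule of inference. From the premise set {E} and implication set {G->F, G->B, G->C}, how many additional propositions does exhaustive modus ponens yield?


Initial facts: {E}
Apply modus ponens to closure:
  (no implication fires)
Final known: {E}
New propositions: {(none)}
Count = 0

0


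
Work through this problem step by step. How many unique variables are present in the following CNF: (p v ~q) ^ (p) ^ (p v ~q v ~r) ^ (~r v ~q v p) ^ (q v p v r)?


Identify each variable that appears in the formula.
Variables found: p, q, r
Count = 3

3


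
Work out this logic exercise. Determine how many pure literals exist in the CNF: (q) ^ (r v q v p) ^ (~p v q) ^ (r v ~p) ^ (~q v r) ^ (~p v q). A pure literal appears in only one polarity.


Check each variable for pure literal status:
p: mixed (not pure)
q: mixed (not pure)
r: pure positive
Pure literal count = 1

1


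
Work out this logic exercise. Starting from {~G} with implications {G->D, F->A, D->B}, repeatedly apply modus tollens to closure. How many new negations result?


Initial negated facts: {~G}
Apply modus tollens to closure:
  (no implication fires)
Final negated: {~G}
New negations: {(none)}
Count = 0

0


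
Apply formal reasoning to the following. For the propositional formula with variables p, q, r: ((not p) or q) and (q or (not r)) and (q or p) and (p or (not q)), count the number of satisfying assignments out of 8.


Evaluate all 8 assignments for p, q, r:
p=0, q=0, r=0: 0
p=0, q=0, r=1: 0
p=0, q=1, r=0: 0
p=0, q=1, r=1: 0
p=1, q=0, r=0: 0
p=1, q=0, r=1: 0
p=1, q=1, r=0: 1
p=1, q=1, r=1: 1
Satisfying count = 2

2


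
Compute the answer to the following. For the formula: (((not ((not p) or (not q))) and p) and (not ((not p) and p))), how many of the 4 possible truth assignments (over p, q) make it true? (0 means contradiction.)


Check all 4 assignments:
p=0, q=0: 0
p=0, q=1: 0
p=1, q=0: 0
p=1, q=1: 1
Count of True = 1

1


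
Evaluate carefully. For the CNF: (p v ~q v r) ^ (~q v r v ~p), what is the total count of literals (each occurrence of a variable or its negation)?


Counting literals in each clause:
Clause 1: 3 literal(s)
Clause 2: 3 literal(s)
Total = 6

6


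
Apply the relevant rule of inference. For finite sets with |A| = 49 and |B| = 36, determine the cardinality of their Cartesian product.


The Cartesian product A x B contains all ordered pairs (a, b).
|A x B| = |A| * |B| = 49 * 36 = 1764

1764


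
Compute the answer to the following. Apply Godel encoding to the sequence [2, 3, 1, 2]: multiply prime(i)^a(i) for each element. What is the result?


Encode each element as an exponent of the corresponding prime:
  2^2 = 4
  3^3 = 27
  5^1 = 5
  7^2 = 49
Product = 4 * 27 * 5 * 49 = 26460

26460


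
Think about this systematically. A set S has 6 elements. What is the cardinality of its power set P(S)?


The power set of a set with n elements has 2^n elements.
|P(S)| = 2^6 = 64

64


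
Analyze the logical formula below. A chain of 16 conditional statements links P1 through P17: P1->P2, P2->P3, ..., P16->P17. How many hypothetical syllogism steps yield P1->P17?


With 16 implications in a chain connecting 17 propositions:
P1->P2, P2->P3, ..., P16->P17
Steps needed = (number of implications) - 1 = 16 - 1 = 15

15


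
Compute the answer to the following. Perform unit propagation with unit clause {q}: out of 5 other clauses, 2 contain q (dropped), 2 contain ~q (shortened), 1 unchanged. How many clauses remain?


Satisfied (removed): 2
Shortened (remain): 2
Unchanged (remain): 1
Remaining = 2 + 1 = 3

3


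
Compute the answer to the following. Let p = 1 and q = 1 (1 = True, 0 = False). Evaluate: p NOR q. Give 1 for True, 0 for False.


p = 1, q = 1
Operation: p NOR q
Evaluate: 1 NOR 1 = 0

0


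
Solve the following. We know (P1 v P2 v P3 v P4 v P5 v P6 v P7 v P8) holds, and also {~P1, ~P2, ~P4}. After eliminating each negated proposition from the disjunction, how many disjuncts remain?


Original disjuncts (8): P1, P2, P3, P4, P5, P6, P7, P8
Negated (eliminate): ~P1, ~P2, ~P4
Remaining disjuncts: P3, P5, P6, P7, P8
Count = 8 - 3 = 5

5


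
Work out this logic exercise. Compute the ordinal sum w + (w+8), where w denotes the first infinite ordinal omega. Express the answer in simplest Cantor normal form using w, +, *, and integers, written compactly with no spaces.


Compute w + (w+8).
Ordinal + is associative but NOT commutative; for finite n>0, n + w = w but w + n stays w+n.
w + (w+8) = (w+w) + 8 = w*2+8.
Result = w*2+8

w*2+8


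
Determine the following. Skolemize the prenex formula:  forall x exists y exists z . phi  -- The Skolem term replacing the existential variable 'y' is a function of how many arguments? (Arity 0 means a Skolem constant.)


Quantifier prefix: forall x exists y exists z
'y' is existentially quantified at position 2.
Universal variables preceding it: x
Skolem function arity = 1

1


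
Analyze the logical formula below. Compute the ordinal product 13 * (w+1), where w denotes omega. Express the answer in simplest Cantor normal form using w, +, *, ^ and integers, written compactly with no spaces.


Compute 13 * (w+1).
Ordinal * is associative and left-distributive over +, but NOT commutative; for finite n>1, n*w = w but w*n stays w*n.
By left-distributivity: 13 * (w+1) = 13*w + 13*1 = w + 13 = w+13.
Result = w+13

w+13


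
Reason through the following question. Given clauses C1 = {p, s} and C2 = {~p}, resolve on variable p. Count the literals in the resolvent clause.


Remove p from C1 and ~p from C2.
C1 remainder: {s}
C2 remainder: {}
Union (resolvent): {s}
Resolvent has 1 literal(s).

1


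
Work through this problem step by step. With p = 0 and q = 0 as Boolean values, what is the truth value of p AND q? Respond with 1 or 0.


p = 0, q = 0
Operation: p AND q
Evaluate: 0 AND 0 = 0

0


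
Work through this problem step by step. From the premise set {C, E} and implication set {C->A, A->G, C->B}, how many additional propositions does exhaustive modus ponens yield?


Initial facts: {C, E}
Apply modus ponens to closure:
  C and C->A  =>  A
  A and A->G  =>  G
  C and C->B  =>  B
Final known: {A, B, C, E, G}
New propositions: {A, B, G}
Count = 3

3


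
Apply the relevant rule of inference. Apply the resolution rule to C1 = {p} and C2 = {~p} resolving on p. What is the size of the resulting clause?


Remove p from C1 and ~p from C2.
C1 remainder: {}
C2 remainder: {}
Union (resolvent): {} (empty clause)
Resolvent has 0 literal(s).

0


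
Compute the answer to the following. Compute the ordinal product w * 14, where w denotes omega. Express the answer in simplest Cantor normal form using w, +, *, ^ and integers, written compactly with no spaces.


Compute w * 14.
Ordinal * is associative and left-distributive over +, but NOT commutative; for finite n>1, n*w = w but w*n stays w*n.
w * 14 means 14 copies of w concatenated: w*14.
Result = w*14

w*14


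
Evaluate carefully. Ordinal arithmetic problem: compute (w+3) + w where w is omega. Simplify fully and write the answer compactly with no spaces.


Compute (w+3) + w.
Ordinal + is associative but NOT commutative; for finite n>0, n + w = w but w + n stays w+n.
(w+3) + w = w + (3+w) = w + w = w*2 (the finite tail 3 is absorbed by the right w).
Result = w*2

w*2


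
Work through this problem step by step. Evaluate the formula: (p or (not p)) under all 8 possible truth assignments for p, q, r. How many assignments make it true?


Check all 8 assignments:
p=0, q=0, r=0: 1
p=0, q=0, r=1: 1
p=0, q=1, r=0: 1
p=0, q=1, r=1: 1
p=1, q=0, r=0: 1
p=1, q=0, r=1: 1
p=1, q=1, r=0: 1
p=1, q=1, r=1: 1
Count of True = 8

8


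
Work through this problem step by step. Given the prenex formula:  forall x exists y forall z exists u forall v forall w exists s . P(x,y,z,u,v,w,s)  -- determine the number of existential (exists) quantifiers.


Quantifier prefix: forall x exists y forall z exists u forall v forall w exists s
Mark each quantifier type:
  U E U E U U E
Universal count = 4, Existential count = 3
Asked for existential (exists) quantifiers: 3

3


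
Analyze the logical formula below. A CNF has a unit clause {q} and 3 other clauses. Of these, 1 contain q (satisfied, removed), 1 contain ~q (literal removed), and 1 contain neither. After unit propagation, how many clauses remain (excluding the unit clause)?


Satisfied (removed): 1
Shortened (remain): 1
Unchanged (remain): 1
Remaining = 1 + 1 = 2

2


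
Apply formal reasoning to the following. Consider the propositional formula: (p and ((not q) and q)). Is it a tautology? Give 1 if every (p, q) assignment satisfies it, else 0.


Check all 4 assignments:
p=0, q=0: 0
p=0, q=1: 0
p=1, q=0: 0
p=1, q=1: 0
Satisfying count = 0/4.
Tautology iff count = 4: no.

0


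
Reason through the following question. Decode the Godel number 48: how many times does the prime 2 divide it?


Factorize 48 by dividing by 2 repeatedly.
Division steps: 2 divides 48 exactly 4 time(s).
Exponent of 2 = 4

4


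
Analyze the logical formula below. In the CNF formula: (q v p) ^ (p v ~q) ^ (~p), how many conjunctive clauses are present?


A CNF formula is a conjunction of clauses.
Clauses are separated by ^.
Counting the conjuncts: 3 clauses.

3


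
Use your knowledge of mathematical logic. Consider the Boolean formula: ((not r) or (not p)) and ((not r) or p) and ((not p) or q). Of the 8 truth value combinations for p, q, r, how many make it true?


Evaluate all 8 assignments for p, q, r:
p=0, q=0, r=0: 1
p=0, q=0, r=1: 0
p=0, q=1, r=0: 1
p=0, q=1, r=1: 0
p=1, q=0, r=0: 0
p=1, q=0, r=1: 0
p=1, q=1, r=0: 1
p=1, q=1, r=1: 0
Satisfying count = 3

3


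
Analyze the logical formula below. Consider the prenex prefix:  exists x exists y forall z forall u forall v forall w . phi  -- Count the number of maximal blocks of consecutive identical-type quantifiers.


Quantifier-type sequence: E E A A A A  (A=forall, E=exists)
Group into maximal same-type runs:
  Ex2 | Ax4
Number of blocks = 2

2


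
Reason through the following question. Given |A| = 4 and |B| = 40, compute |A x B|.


The Cartesian product A x B contains all ordered pairs (a, b).
|A x B| = |A| * |B| = 4 * 40 = 160

160


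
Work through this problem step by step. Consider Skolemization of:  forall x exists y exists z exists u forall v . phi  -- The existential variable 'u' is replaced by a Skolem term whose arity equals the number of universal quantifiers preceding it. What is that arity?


Quantifier prefix: forall x exists y exists z exists u forall v
'u' is existentially quantified at position 4.
Universal variables preceding it: x
Skolem function arity = 1

1


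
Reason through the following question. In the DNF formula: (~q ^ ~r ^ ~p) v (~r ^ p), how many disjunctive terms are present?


A DNF formula is a disjunction of terms (conjunctions).
Terms are separated by v.
Counting the disjuncts: 2 terms.

2


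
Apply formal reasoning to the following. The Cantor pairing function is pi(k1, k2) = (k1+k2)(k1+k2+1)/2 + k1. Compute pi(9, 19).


k1 + k2 = 28
(k1+k2)(k1+k2+1)/2 = 28 * 29 / 2 = 406
pi = 406 + 9 = 415

415


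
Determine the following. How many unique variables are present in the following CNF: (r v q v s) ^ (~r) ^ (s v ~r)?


Identify each variable that appears in the formula.
Variables found: q, r, s
Count = 3

3


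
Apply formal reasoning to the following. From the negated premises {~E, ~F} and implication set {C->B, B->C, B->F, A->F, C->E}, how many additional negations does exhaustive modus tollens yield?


Initial negated facts: {~E, ~F}
Apply modus tollens to closure:
  ~F and B->F  =>  ~B
  ~F and A->F  =>  ~A
  ~E and C->E  =>  ~C
Final negated: {~A, ~B, ~C, ~E, ~F}
New negations: {~A, ~B, ~C}
Count = 3

3


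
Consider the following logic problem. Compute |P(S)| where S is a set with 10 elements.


The power set of a set with n elements has 2^n elements.
|P(S)| = 2^10 = 1024

1024


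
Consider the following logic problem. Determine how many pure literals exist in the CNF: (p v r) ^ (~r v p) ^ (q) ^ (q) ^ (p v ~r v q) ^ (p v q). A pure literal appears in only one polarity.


Check each variable for pure literal status:
p: pure positive
q: pure positive
r: mixed (not pure)
Pure literal count = 2

2


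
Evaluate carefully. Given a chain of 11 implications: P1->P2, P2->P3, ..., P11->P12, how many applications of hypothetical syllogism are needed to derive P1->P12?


With 11 implications in a chain connecting 12 propositions:
P1->P2, P2->P3, ..., P11->P12
Steps needed = (number of implications) - 1 = 11 - 1 = 10

10


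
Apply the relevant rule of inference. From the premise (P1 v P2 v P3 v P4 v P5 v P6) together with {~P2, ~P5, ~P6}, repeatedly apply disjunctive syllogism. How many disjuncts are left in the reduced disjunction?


Original disjuncts (6): P1, P2, P3, P4, P5, P6
Negated (eliminate): ~P2, ~P5, ~P6
Remaining disjuncts: P1, P3, P4
Count = 6 - 3 = 3

3


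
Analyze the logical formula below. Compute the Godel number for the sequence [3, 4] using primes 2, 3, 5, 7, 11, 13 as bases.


Encode each element as an exponent of the corresponding prime:
  2^3 = 8
  3^4 = 81
Product = 8 * 81 = 648

648


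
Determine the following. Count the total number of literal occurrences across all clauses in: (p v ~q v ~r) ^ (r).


Counting literals in each clause:
Clause 1: 3 literal(s)
Clause 2: 1 literal(s)
Total = 4

4


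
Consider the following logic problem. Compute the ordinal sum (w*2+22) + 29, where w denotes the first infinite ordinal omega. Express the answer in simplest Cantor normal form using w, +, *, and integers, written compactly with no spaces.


Compute (w*2+22) + 29.
Ordinal + is associative but NOT commutative; for finite n>0, n + w = w but w + n stays w+n.
By associativity: (w*2+22) + 29 = w*2 + (22+29) = w*2+51.
Result = w*2+51

w*2+51


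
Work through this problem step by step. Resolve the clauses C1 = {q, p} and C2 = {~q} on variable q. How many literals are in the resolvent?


Remove q from C1 and ~q from C2.
C1 remainder: {p}
C2 remainder: {}
Union (resolvent): {p}
Resolvent has 1 literal(s).

1


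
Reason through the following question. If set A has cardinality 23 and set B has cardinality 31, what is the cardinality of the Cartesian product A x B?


The Cartesian product A x B contains all ordered pairs (a, b).
|A x B| = |A| * |B| = 23 * 31 = 713

713


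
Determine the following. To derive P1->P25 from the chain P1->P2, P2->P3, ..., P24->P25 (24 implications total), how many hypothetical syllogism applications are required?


With 24 implications in a chain connecting 25 propositions:
P1->P2, P2->P3, ..., P24->P25
Steps needed = (number of implications) - 1 = 24 - 1 = 23

23


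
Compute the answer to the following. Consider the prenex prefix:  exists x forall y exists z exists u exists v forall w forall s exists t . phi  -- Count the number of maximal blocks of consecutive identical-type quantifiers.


Quantifier-type sequence: E A E E E A A E  (A=forall, E=exists)
Group into maximal same-type runs:
  Ex1 | Ax1 | Ex3 | Ax2 | Ex1
Number of blocks = 5

5


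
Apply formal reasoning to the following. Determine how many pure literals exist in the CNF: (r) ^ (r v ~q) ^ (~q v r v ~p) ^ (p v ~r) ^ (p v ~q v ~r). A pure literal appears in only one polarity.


Check each variable for pure literal status:
p: mixed (not pure)
q: pure negative
r: mixed (not pure)
Pure literal count = 1

1


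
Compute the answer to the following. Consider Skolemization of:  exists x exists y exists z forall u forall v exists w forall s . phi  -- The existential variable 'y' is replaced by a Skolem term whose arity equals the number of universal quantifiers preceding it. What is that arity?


Quantifier prefix: exists x exists y exists z forall u forall v exists w forall s
'y' is existentially quantified at position 2.
No universal quantifiers precede it.
Skolem function arity = 0 (a Skolem constant)

0


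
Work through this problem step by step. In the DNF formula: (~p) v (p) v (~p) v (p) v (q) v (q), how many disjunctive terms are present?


A DNF formula is a disjunction of terms (conjunctions).
Terms are separated by v.
Counting the disjuncts: 6 terms.

6


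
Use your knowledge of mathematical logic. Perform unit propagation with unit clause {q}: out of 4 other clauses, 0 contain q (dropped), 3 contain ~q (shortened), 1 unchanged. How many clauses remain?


Satisfied (removed): 0
Shortened (remain): 3
Unchanged (remain): 1
Remaining = 3 + 1 = 4

4


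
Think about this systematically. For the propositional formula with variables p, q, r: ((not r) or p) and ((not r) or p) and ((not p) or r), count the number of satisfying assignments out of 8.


Evaluate all 8 assignments for p, q, r:
p=0, q=0, r=0: 1
p=0, q=0, r=1: 0
p=0, q=1, r=0: 1
p=0, q=1, r=1: 0
p=1, q=0, r=0: 0
p=1, q=0, r=1: 1
p=1, q=1, r=0: 0
p=1, q=1, r=1: 1
Satisfying count = 4

4


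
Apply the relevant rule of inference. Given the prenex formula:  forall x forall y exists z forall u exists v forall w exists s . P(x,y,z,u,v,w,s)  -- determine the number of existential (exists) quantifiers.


Quantifier prefix: forall x forall y exists z forall u exists v forall w exists s
Mark each quantifier type:
  U U E U E U E
Universal count = 4, Existential count = 3
Asked for existential (exists) quantifiers: 3

3


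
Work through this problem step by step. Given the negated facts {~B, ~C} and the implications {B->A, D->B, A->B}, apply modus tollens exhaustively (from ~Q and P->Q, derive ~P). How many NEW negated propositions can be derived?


Initial negated facts: {~B, ~C}
Apply modus tollens to closure:
  ~B and D->B  =>  ~D
  ~B and A->B  =>  ~A
Final negated: {~A, ~B, ~C, ~D}
New negations: {~A, ~D}
Count = 2

2


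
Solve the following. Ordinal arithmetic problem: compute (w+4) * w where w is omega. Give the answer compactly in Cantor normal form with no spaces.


Compute (w+4) * w.
Ordinal * is associative and left-distributive over +, but NOT commutative; for finite n>1, n*w = w but w*n stays w*n.
(w+4) * w = sup{(w+4)*k : k<w} = sup{w*k+4} = w^2 (the +4 tail is absorbed in the limit).
Result = w^2

w^2


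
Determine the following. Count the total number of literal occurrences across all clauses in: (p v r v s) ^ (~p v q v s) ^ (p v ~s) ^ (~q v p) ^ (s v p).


Counting literals in each clause:
Clause 1: 3 literal(s)
Clause 2: 3 literal(s)
Clause 3: 2 literal(s)
Clause 4: 2 literal(s)
Clause 5: 2 literal(s)
Total = 12

12


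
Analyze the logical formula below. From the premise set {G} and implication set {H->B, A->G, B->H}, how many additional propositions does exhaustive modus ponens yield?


Initial facts: {G}
Apply modus ponens to closure:
  (no implication fires)
Final known: {G}
New propositions: {(none)}
Count = 0

0


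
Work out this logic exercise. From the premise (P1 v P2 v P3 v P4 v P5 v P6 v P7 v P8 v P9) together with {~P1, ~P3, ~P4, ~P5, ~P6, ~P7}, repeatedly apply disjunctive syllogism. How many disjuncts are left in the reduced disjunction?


Original disjuncts (9): P1, P2, P3, P4, P5, P6, P7, P8, P9
Negated (eliminate): ~P1, ~P3, ~P4, ~P5, ~P6, ~P7
Remaining disjuncts: P2, P8, P9
Count = 9 - 6 = 3

3


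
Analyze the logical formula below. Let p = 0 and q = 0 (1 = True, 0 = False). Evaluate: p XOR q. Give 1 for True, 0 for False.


p = 0, q = 0
Operation: p XOR q
Evaluate: 0 XOR 0 = 0

0


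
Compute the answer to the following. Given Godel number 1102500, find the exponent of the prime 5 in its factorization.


Factorize 1102500 by dividing by 5 repeatedly.
Division steps: 5 divides 1102500 exactly 4 time(s).
Exponent of 5 = 4

4


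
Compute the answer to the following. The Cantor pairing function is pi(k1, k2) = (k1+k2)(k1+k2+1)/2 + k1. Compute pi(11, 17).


k1 + k2 = 28
(k1+k2)(k1+k2+1)/2 = 28 * 29 / 2 = 406
pi = 406 + 11 = 417

417


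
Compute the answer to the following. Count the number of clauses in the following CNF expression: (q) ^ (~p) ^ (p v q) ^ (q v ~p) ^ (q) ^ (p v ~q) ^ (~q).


A CNF formula is a conjunction of clauses.
Clauses are separated by ^.
Counting the conjuncts: 7 clauses.

7


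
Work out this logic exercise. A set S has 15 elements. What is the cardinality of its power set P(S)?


The power set of a set with n elements has 2^n elements.
|P(S)| = 2^15 = 32768

32768


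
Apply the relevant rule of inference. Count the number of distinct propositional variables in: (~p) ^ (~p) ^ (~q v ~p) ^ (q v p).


Identify each variable that appears in the formula.
Variables found: p, q
Count = 2

2


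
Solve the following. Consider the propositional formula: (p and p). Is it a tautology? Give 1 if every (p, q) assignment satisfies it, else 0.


Check all 4 assignments:
p=0, q=0: 0
p=0, q=1: 0
p=1, q=0: 1
p=1, q=1: 1
Satisfying count = 2/4.
Tautology iff count = 4: no.

0


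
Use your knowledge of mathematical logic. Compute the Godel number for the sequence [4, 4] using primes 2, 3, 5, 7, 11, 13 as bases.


Encode each element as an exponent of the corresponding prime:
  2^4 = 16
  3^4 = 81
Product = 16 * 81 = 1296

1296


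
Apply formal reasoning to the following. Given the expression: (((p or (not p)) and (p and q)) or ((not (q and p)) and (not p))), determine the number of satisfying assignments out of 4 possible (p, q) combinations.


Check all 4 assignments:
p=0, q=0: 1
p=0, q=1: 1
p=1, q=0: 0
p=1, q=1: 1
Count of True = 3

3


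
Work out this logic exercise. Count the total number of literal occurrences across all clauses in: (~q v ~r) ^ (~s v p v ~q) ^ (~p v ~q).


Counting literals in each clause:
Clause 1: 2 literal(s)
Clause 2: 3 literal(s)
Clause 3: 2 literal(s)
Total = 7

7


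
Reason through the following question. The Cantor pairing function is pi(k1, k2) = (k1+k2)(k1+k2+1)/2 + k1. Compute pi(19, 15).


k1 + k2 = 34
(k1+k2)(k1+k2+1)/2 = 34 * 35 / 2 = 595
pi = 595 + 19 = 614

614


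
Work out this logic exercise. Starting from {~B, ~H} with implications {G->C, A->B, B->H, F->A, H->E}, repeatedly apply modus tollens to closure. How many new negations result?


Initial negated facts: {~B, ~H}
Apply modus tollens to closure:
  ~B and A->B  =>  ~A
  ~A and F->A  =>  ~F
Final negated: {~A, ~B, ~F, ~H}
New negations: {~A, ~F}
Count = 2

2


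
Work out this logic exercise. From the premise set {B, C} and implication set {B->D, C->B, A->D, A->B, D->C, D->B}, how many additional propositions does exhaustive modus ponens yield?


Initial facts: {B, C}
Apply modus ponens to closure:
  B and B->D  =>  D
Final known: {B, C, D}
New propositions: {D}
Count = 1

1


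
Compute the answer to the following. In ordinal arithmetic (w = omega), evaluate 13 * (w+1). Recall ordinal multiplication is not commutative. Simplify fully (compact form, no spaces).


Compute 13 * (w+1).
Ordinal * is associative and left-distributive over +, but NOT commutative; for finite n>1, n*w = w but w*n stays w*n.
By left-distributivity: 13 * (w+1) = 13*w + 13*1 = w + 13 = w+13.
Result = w+13

w+13


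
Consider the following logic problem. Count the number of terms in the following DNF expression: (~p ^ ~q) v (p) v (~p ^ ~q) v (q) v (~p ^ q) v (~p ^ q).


A DNF formula is a disjunction of terms (conjunctions).
Terms are separated by v.
Counting the disjuncts: 6 terms.

6


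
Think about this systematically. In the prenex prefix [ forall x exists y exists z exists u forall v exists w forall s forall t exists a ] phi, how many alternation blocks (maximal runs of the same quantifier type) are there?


Quantifier-type sequence: A E E E A E A A E  (A=forall, E=exists)
Group into maximal same-type runs:
  Ax1 | Ex3 | Ax1 | Ex1 | Ax2 | Ex1
Number of blocks = 6

6


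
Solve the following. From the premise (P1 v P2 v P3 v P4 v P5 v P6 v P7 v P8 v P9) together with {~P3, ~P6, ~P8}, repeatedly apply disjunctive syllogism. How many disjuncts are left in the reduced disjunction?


Original disjuncts (9): P1, P2, P3, P4, P5, P6, P7, P8, P9
Negated (eliminate): ~P3, ~P6, ~P8
Remaining disjuncts: P1, P2, P4, P5, P7, P9
Count = 9 - 3 = 6

6


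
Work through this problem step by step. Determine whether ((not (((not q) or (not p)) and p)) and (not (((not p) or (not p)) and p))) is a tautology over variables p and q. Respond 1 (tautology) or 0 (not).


Check all 4 assignments:
p=0, q=0: 1
p=0, q=1: 1
p=1, q=0: 0
p=1, q=1: 1
Satisfying count = 3/4.
Tautology iff count = 4: no.

0


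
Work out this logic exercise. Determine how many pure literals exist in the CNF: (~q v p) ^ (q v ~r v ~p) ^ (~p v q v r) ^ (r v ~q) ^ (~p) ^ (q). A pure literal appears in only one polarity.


Check each variable for pure literal status:
p: mixed (not pure)
q: mixed (not pure)
r: mixed (not pure)
Pure literal count = 0

0


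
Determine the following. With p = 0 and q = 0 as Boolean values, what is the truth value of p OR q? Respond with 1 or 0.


p = 0, q = 0
Operation: p OR q
Evaluate: 0 OR 0 = 0

0


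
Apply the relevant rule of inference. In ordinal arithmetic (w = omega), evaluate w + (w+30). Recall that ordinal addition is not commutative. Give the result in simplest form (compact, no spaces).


Compute w + (w+30).
Ordinal + is associative but NOT commutative; for finite n>0, n + w = w but w + n stays w+n.
w + (w+30) = (w+w) + 30 = w*2+30.
Result = w*2+30

w*2+30


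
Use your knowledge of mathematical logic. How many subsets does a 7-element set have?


The power set of a set with n elements has 2^n elements.
|P(S)| = 2^7 = 128

128


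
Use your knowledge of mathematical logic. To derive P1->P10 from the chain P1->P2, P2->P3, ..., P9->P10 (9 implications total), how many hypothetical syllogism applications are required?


With 9 implications in a chain connecting 10 propositions:
P1->P2, P2->P3, ..., P9->P10
Steps needed = (number of implications) - 1 = 9 - 1 = 8

8


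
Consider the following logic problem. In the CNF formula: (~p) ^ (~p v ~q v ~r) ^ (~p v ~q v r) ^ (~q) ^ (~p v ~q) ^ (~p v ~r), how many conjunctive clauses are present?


A CNF formula is a conjunction of clauses.
Clauses are separated by ^.
Counting the conjuncts: 6 clauses.

6


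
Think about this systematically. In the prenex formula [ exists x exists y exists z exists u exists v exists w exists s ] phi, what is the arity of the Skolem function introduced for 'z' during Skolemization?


Quantifier prefix: exists x exists y exists z exists u exists v exists w exists s
'z' is existentially quantified at position 3.
No universal quantifiers precede it.
Skolem function arity = 0 (a Skolem constant)

0


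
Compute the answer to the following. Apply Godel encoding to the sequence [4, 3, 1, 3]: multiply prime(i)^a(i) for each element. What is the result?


Encode each element as an exponent of the corresponding prime:
  2^4 = 16
  3^3 = 27
  5^1 = 5
  7^3 = 343
Product = 16 * 27 * 5 * 343 = 740880

740880


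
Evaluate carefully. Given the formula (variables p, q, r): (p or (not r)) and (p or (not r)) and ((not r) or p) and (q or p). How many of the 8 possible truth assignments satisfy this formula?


Evaluate all 8 assignments for p, q, r:
p=0, q=0, r=0: 0
p=0, q=0, r=1: 0
p=0, q=1, r=0: 1
p=0, q=1, r=1: 0
p=1, q=0, r=0: 1
p=1, q=0, r=1: 1
p=1, q=1, r=0: 1
p=1, q=1, r=1: 1
Satisfying count = 5

5


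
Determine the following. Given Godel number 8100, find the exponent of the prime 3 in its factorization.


Factorize 8100 by dividing by 3 repeatedly.
Division steps: 3 divides 8100 exactly 4 time(s).
Exponent of 3 = 4

4


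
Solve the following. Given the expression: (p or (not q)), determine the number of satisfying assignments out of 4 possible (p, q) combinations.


Check all 4 assignments:
p=0, q=0: 1
p=0, q=1: 0
p=1, q=0: 1
p=1, q=1: 1
Count of True = 3

3


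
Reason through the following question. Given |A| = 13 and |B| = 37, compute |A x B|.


The Cartesian product A x B contains all ordered pairs (a, b).
|A x B| = |A| * |B| = 13 * 37 = 481

481


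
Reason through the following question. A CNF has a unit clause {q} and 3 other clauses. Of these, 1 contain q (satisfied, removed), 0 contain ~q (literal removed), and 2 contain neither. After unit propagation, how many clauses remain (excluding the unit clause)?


Satisfied (removed): 1
Shortened (remain): 0
Unchanged (remain): 2
Remaining = 0 + 2 = 2

2


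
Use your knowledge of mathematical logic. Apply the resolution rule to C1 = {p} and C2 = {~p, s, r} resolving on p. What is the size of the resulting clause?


Remove p from C1 and ~p from C2.
C1 remainder: {}
C2 remainder: {s, r}
Union (resolvent): {r, s}
Resolvent has 2 literal(s).

2


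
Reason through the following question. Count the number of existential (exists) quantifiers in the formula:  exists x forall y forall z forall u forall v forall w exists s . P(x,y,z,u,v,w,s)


Quantifier prefix: exists x forall y forall z forall u forall v forall w exists s
Mark each quantifier type:
  E U U U U U E
Universal count = 5, Existential count = 2
Asked for existential (exists) quantifiers: 2

2


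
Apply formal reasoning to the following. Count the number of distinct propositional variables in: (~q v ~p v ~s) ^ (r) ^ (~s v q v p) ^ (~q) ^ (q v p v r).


Identify each variable that appears in the formula.
Variables found: p, q, r, s
Count = 4

4


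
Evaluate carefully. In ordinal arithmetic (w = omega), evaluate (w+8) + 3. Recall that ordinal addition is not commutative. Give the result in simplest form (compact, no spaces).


Compute (w+8) + 3.
Ordinal + is associative but NOT commutative; for finite n>0, n + w = w but w + n stays w+n.
By associativity: (w+8) + 3 = w + (8+3) = w+11.
Result = w+11

w+11


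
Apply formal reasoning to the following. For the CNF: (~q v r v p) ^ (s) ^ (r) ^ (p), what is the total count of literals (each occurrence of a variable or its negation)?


Counting literals in each clause:
Clause 1: 3 literal(s)
Clause 2: 1 literal(s)
Clause 3: 1 literal(s)
Clause 4: 1 literal(s)
Total = 6

6


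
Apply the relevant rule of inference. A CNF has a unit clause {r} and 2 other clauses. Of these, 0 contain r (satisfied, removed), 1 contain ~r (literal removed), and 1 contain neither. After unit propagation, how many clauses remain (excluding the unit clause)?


Satisfied (removed): 0
Shortened (remain): 1
Unchanged (remain): 1
Remaining = 1 + 1 = 2

2


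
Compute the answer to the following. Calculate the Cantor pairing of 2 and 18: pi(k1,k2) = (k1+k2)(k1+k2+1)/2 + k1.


k1 + k2 = 20
(k1+k2)(k1+k2+1)/2 = 20 * 21 / 2 = 210
pi = 210 + 2 = 212

212


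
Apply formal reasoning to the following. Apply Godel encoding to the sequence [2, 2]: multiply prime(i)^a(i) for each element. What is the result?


Encode each element as an exponent of the corresponding prime:
  2^2 = 4
  3^2 = 9
Product = 4 * 9 = 36

36


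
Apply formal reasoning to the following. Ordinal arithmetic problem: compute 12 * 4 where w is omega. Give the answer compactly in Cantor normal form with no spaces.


Compute 12 * 4.
Ordinal * is associative and left-distributive over +, but NOT commutative; for finite n>1, n*w = w but w*n stays w*n.
Both finite; ordinal * agrees with natural *: 12 * 4 = 48.
Result = 48

48


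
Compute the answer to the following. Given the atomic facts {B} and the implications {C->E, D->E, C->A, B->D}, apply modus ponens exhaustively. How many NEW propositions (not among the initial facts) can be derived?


Initial facts: {B}
Apply modus ponens to closure:
  B and B->D  =>  D
  D and D->E  =>  E
Final known: {B, D, E}
New propositions: {D, E}
Count = 2

2


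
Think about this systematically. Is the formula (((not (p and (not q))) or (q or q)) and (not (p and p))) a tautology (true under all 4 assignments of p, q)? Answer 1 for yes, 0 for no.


Check all 4 assignments:
p=0, q=0: 1
p=0, q=1: 1
p=1, q=0: 0
p=1, q=1: 0
Satisfying count = 2/4.
Tautology iff count = 4: no.

0


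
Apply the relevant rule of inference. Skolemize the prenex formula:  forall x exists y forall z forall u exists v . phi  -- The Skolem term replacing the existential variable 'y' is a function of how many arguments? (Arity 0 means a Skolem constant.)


Quantifier prefix: forall x exists y forall z forall u exists v
'y' is existentially quantified at position 2.
Universal variables preceding it: x
Skolem function arity = 1

1


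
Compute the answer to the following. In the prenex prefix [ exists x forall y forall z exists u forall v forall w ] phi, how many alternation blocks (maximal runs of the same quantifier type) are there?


Quantifier-type sequence: E A A E A A  (A=forall, E=exists)
Group into maximal same-type runs:
  Ex1 | Ax2 | Ex1 | Ax2
Number of blocks = 4

4


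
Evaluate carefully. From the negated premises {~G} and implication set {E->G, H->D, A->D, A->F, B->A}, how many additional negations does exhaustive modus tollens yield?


Initial negated facts: {~G}
Apply modus tollens to closure:
  ~G and E->G  =>  ~E
Final negated: {~E, ~G}
New negations: {~E}
Count = 1

1


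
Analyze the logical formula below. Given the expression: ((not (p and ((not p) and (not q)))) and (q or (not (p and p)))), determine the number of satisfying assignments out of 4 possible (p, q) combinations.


Check all 4 assignments:
p=0, q=0: 1
p=0, q=1: 1
p=1, q=0: 0
p=1, q=1: 1
Count of True = 3

3


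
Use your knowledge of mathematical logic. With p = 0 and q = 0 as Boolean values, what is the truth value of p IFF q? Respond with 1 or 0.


p = 0, q = 0
Operation: p IFF q
Evaluate: 0 IFF 0 = 1

1


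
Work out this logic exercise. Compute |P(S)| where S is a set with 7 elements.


The power set of a set with n elements has 2^n elements.
|P(S)| = 2^7 = 128

128


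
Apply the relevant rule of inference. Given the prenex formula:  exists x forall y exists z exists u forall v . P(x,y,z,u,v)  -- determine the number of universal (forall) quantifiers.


Quantifier prefix: exists x forall y exists z exists u forall v
Mark each quantifier type:
  E U E E U
Universal count = 2, Existential count = 3
Asked for universal (forall) quantifiers: 2

2


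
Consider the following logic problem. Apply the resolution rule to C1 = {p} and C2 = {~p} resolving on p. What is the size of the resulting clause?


Remove p from C1 and ~p from C2.
C1 remainder: {}
C2 remainder: {}
Union (resolvent): {} (empty clause)
Resolvent has 0 literal(s).

0


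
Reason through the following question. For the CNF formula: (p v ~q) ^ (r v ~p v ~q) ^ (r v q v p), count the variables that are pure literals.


Check each variable for pure literal status:
p: mixed (not pure)
q: mixed (not pure)
r: pure positive
Pure literal count = 1

1


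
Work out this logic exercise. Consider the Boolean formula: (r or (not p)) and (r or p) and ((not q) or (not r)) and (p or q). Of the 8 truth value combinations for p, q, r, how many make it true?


Evaluate all 8 assignments for p, q, r:
p=0, q=0, r=0: 0
p=0, q=0, r=1: 0
p=0, q=1, r=0: 0
p=0, q=1, r=1: 0
p=1, q=0, r=0: 0
p=1, q=0, r=1: 1
p=1, q=1, r=0: 0
p=1, q=1, r=1: 0
Satisfying count = 1

1


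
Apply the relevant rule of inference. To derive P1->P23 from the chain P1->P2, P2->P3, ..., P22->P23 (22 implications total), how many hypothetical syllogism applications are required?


With 22 implications in a chain connecting 23 propositions:
P1->P2, P2->P3, ..., P22->P23
Steps needed = (number of implications) - 1 = 22 - 1 = 21

21


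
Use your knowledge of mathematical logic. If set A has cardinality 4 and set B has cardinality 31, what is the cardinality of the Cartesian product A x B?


The Cartesian product A x B contains all ordered pairs (a, b).
|A x B| = |A| * |B| = 4 * 31 = 124

124


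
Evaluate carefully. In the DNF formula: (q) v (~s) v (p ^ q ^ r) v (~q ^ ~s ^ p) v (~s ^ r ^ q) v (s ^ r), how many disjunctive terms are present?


A DNF formula is a disjunction of terms (conjunctions).
Terms are separated by v.
Counting the disjuncts: 6 terms.

6


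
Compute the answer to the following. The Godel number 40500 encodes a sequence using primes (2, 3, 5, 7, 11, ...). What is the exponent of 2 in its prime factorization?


Factorize 40500 by dividing by 2 repeatedly.
Division steps: 2 divides 40500 exactly 2 time(s).
Exponent of 2 = 2

2


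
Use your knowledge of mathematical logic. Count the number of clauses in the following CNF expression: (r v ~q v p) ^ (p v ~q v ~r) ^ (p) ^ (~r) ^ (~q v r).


A CNF formula is a conjunction of clauses.
Clauses are separated by ^.
Counting the conjuncts: 5 clauses.

5


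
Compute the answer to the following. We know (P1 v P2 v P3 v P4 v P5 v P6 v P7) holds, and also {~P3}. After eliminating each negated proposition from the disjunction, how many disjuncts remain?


Original disjuncts (7): P1, P2, P3, P4, P5, P6, P7
Negated (eliminate): ~P3
Remaining disjuncts: P1, P2, P4, P5, P6, P7
Count = 7 - 1 = 6

6


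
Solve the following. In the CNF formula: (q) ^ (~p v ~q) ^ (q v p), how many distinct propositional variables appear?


Identify each variable that appears in the formula.
Variables found: p, q
Count = 2

2


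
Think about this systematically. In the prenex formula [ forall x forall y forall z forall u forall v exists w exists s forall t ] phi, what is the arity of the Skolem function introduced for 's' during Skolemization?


Quantifier prefix: forall x forall y forall z forall u forall v exists w exists s forall t
's' is existentially quantified at position 7.
Universal variables preceding it: x, y, z, u, v
Skolem function arity = 5

5


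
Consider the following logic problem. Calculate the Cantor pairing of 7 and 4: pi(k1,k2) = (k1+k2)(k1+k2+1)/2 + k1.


k1 + k2 = 11
(k1+k2)(k1+k2+1)/2 = 11 * 12 / 2 = 66
pi = 66 + 7 = 73

73


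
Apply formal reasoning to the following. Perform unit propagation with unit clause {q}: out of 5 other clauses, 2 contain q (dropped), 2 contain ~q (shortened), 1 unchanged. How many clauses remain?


Satisfied (removed): 2
Shortened (remain): 2
Unchanged (remain): 1
Remaining = 2 + 1 = 3

3


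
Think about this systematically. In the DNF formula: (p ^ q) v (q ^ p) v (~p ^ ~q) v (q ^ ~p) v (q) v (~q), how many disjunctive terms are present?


A DNF formula is a disjunction of terms (conjunctions).
Terms are separated by v.
Counting the disjuncts: 6 terms.

6


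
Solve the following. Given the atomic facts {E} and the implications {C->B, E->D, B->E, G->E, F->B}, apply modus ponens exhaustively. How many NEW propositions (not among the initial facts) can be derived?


Initial facts: {E}
Apply modus ponens to closure:
  E and E->D  =>  D
Final known: {D, E}
New propositions: {D}
Count = 1

1


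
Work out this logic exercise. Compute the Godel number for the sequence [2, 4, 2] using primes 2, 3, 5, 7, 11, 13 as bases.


Encode each element as an exponent of the corresponding prime:
  2^2 = 4
  3^4 = 81
  5^2 = 25
Product = 4 * 81 * 25 = 8100

8100


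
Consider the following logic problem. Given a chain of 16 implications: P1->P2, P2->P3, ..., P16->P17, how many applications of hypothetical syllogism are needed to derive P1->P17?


With 16 implications in a chain connecting 17 propositions:
P1->P2, P2->P3, ..., P16->P17
Steps needed = (number of implications) - 1 = 16 - 1 = 15

15


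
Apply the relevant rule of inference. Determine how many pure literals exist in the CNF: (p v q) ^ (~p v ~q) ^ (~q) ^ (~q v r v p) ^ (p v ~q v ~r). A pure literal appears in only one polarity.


Check each variable for pure literal status:
p: mixed (not pure)
q: mixed (not pure)
r: mixed (not pure)
Pure literal count = 0

0
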